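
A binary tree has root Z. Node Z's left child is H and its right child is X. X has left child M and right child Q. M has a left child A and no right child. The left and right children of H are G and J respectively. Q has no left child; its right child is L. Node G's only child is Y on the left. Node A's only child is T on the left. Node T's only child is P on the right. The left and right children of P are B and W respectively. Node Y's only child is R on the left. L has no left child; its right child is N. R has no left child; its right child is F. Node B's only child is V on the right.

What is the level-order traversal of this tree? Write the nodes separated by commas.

Level-order visits nodes level by level from the root, left to right within each level.
Level 0: Z
Level 1: H, X
Level 2: G, J, M, Q
Level 3: Y, A, L
Level 4: R, T, N
Level 5: F, P
Level 6: B, W
Level 7: V

Z, H, X, G, J, M, Q, Y, A, L, R, T, N, F, P, B, W, V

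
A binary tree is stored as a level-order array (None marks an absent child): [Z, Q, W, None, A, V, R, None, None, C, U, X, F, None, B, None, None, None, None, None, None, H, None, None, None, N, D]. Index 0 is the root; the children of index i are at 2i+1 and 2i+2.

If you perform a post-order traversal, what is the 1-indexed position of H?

2

Post-order visits the left subtree, then the right subtree, then the node.
At Z: go left to Q.
  At Q: no left child.
  At Q: go right to A.
    At A: go left to C.
      C is a leaf — visit C.
    At A: go right to U.
      At U: go left to H.
        H is a leaf — visit H.
      At U: no right child.
      Visit U.
    Visit A.
  Visit Q.
At Z: go right to W.
  At W: go left to V.
    At V: go left to X.
      X is a leaf — visit X.
    At V: go right to F.
      At F: go left to N.
        N is a leaf — visit N.
      At F: go right to D.
        D is a leaf — visit D.
      Visit F.
    Visit V.
  At W: go right to R.
    At R: no left child.
    At R: go right to B.
      B is a leaf — visit B.
    Visit R.
  Visit W.
Visit Z.
Full post-order sequence: C, H, U, A, Q, X, N, D, F, V, B, R, W, Z.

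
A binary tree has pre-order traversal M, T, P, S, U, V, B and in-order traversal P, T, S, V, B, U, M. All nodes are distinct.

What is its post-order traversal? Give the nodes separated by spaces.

P B V U S T M

The first element of pre-order is the root; it splits in-order into left and right subtrees.
Root M: left subtree has 6 nodes {P, T, S, V, B, U}, right has 0 { }.
  Root T: left subtree has 1 node {P}, right has 4 {S, V, B, U}.
    Root S: left subtree has 0 nodes { }, right has 3 {V, B, U}.
      Root U: left subtree has 2 nodes {V, B}, right has 0 { }.
        Root V: left subtree has 0 nodes { }, right has 1 {B}.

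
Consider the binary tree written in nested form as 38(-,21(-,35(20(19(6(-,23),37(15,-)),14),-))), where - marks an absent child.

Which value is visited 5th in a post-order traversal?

Post-order visits the left subtree, then the right subtree, then the node.
At 38: no left child.
At 38: go right to 21.
  At 21: no left child.
  At 21: go right to 35.
    At 35: go left to 20.
      At 20: go left to 19.
        At 19: go left to 6.
          At 6: no left child.
          At 6: go right to 23.
            23 is a leaf — visit 23.
          Visit 6.
        At 19: go right to 37.
          At 37: go left to 15.
            15 is a leaf — visit 15.
          At 37: no right child.
          Visit 37.
        Visit 19.
      At 20: go right to 14.
        14 is a leaf — visit 14.
      Visit 20.
    At 35: no right child.
    Visit 35.
  Visit 21.
Visit 38.
Full post-order sequence: 23, 6, 15, 37, 19, 14, 20, 35, 21, 38.

19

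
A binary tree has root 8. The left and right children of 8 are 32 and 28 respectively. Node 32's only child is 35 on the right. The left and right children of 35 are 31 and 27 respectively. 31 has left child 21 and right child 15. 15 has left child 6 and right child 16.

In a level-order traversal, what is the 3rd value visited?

Level-order visits nodes level by level from the root, left to right within each level.
Level 0: 8
Level 1: 32, 28
Level 2: 35
Level 3: 31, 27
Level 4: 21, 15
Level 5: 6, 16
Full level-order sequence: 8, 32, 28, 35, 31, 27, 21, 15, 6, 16.

28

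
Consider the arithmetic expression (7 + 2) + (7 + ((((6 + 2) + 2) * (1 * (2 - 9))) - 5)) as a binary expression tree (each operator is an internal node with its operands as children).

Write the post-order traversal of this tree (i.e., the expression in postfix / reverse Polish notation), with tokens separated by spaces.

Post-order on an expression tree gives postfix notation: for each operator, emit left operand, right operand, then the operator.

7 2 + 7 6 2 + 2 + 1 2 9 - * * 5 - + +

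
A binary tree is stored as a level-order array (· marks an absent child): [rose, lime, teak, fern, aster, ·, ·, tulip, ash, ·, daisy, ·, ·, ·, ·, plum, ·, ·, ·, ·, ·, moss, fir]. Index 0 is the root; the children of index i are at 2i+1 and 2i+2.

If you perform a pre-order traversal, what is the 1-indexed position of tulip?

4

Pre-order visits the node, then its left subtree, then its right subtree.
Visit rose.
At rose: go left to lime.
  Visit lime.
  At lime: go left to fern.
    Visit fern.
    At fern: go left to tulip.
      Visit tulip.
      At tulip: go left to plum.
        plum is a leaf — visit plum.
      At tulip: no right child.
    At fern: go right to ash.
      ash is a leaf — visit ash.
  At lime: go right to aster.
    Visit aster.
    At aster: no left child.
    At aster: go right to daisy.
      Visit daisy.
      At daisy: go left to moss.
        moss is a leaf — visit moss.
      At daisy: go right to fir.
        fir is a leaf — visit fir.
At rose: go right to teak.
  teak is a leaf — visit teak.
Full pre-order sequence: rose, lime, fern, tulip, plum, ash, aster, daisy, moss, fir, teak.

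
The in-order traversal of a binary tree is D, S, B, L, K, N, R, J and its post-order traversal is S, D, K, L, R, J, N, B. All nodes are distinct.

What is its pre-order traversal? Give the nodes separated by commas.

The last element of post-order is the root; it splits in-order into left and right subtrees.
Root B: left subtree has 2 nodes {D, S}, right has 5 {L, K, N, R, J}.
  Root D: left subtree has 0 nodes { }, right has 1 {S}.
  Root N: left subtree has 2 nodes {L, K}, right has 2 {R, J}.
    Root L: left subtree has 0 nodes { }, right has 1 {K}.
    Root J: left subtree has 1 node {R}, right has 0 { }.

B, D, S, N, L, K, J, R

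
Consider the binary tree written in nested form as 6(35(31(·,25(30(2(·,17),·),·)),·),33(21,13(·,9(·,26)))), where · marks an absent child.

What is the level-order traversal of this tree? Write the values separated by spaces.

6 35 33 31 21 13 25 9 30 26 2 17

Level-order visits nodes level by level from the root, left to right within each level.
Level 0: 6
Level 1: 35, 33
Level 2: 31, 21, 13
Level 3: 25, 9
Level 4: 30, 26
Level 5: 2
Level 6: 17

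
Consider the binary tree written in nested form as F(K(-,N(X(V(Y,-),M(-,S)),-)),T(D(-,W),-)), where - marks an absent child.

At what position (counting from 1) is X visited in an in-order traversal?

In-order visits the left subtree, then the node, then the right subtree.
At F: go left to K.
  At K: no left child.
  Visit K.
  At K: go right to N.
    At N: go left to X.
      At X: go left to V.
        At V: go left to Y.
          Y is a leaf — visit Y.
        Visit V.
        At V: no right child.
      Visit X.
      At X: go right to M.
        At M: no left child.
        Visit M.
        At M: go right to S.
          S is a leaf — visit S.
    Visit N.
    At N: no right child.
Visit F.
At F: go right to T.
  At T: go left to D.
    At D: no left child.
    Visit D.
    At D: go right to W.
      W is a leaf — visit W.
  Visit T.
  At T: no right child.
Full in-order sequence: K, Y, V, X, M, S, N, F, D, W, T.

4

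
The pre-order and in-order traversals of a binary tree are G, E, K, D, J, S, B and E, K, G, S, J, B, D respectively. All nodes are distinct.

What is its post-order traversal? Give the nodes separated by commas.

K, E, S, B, J, D, G

The first element of pre-order is the root; it splits in-order into left and right subtrees.
Root G: left subtree has 2 nodes {E, K}, right has 4 {S, J, B, D}.
  Root E: left subtree has 0 nodes { }, right has 1 {K}.
  Root D: left subtree has 3 nodes {S, J, B}, right has 0 { }.
    Root J: left subtree has 1 node {S}, right has 1 {B}.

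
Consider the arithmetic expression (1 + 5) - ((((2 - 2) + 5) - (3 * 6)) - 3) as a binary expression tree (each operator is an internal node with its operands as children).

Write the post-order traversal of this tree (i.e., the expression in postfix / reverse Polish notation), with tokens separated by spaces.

1 5 + 2 2 - 5 + 3 6 * - 3 - -

Post-order on an expression tree gives postfix notation: for each operator, emit left operand, right operand, then the operator.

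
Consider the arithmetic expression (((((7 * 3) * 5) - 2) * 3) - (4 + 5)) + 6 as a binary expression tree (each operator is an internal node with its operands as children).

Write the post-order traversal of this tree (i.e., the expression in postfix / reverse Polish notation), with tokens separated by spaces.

7 3 * 5 * 2 - 3 * 4 5 + - 6 +

Post-order on an expression tree gives postfix notation: for each operator, emit left operand, right operand, then the operator.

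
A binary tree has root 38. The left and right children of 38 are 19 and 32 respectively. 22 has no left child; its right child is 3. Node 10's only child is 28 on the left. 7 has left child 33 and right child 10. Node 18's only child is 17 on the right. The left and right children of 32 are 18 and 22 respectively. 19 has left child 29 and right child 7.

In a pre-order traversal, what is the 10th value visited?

17

Pre-order visits the node, then its left subtree, then its right subtree.
Visit 38.
At 38: go left to 19.
  Visit 19.
  At 19: go left to 29.
    29 is a leaf — visit 29.
  At 19: go right to 7.
    Visit 7.
    At 7: go left to 33.
      33 is a leaf — visit 33.
    At 7: go right to 10.
      Visit 10.
      At 10: go left to 28.
        28 is a leaf — visit 28.
      At 10: no right child.
At 38: go right to 32.
  Visit 32.
  At 32: go left to 18.
    Visit 18.
    At 18: no left child.
    At 18: go right to 17.
      17 is a leaf — visit 17.
  At 32: go right to 22.
    Visit 22.
    At 22: no left child.
    At 22: go right to 3.
      3 is a leaf — visit 3.
Full pre-order sequence: 38, 19, 29, 7, 33, 10, 28, 32, 18, 17, 22, 3.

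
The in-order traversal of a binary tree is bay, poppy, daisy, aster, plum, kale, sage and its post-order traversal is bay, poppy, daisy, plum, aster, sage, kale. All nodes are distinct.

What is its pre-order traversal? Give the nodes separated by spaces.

kale aster daisy poppy bay plum sage

The last element of post-order is the root; it splits in-order into left and right subtrees.
Root kale: left subtree has 5 nodes {bay, poppy, daisy, aster, plum}, right has 1 {sage}.
  Root aster: left subtree has 3 nodes {bay, poppy, daisy}, right has 1 {plum}.
    Root daisy: left subtree has 2 nodes {bay, poppy}, right has 0 { }.
      Root poppy: left subtree has 1 node {bay}, right has 0 { }.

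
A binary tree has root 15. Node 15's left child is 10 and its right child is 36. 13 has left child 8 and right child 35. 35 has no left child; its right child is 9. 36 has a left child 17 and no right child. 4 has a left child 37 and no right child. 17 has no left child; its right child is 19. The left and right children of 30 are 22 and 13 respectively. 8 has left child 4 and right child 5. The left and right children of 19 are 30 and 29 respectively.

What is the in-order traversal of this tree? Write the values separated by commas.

In-order visits the left subtree, then the node, then the right subtree.
At 15: go left to 10.
  10 is a leaf — visit 10.
Visit 15.
At 15: go right to 36.
  At 36: go left to 17.
    At 17: no left child.
    Visit 17.
    At 17: go right to 19.
      At 19: go left to 30.
        At 30: go left to 22.
          22 is a leaf — visit 22.
        Visit 30.
        At 30: go right to 13.
          At 13: go left to 8.
            At 8: go left to 4.
              At 4: go left to 37.
                37 is a leaf — visit 37.
              Visit 4.
              At 4: no right child.
            Visit 8.
            At 8: go right to 5.
              5 is a leaf — visit 5.
          Visit 13.
          At 13: go right to 35.
            At 35: no left child.
            Visit 35.
            At 35: go right to 9.
              9 is a leaf — visit 9.
      Visit 19.
      At 19: go right to 29.
        29 is a leaf — visit 29.
  Visit 36.
  At 36: no right child.

10, 15, 17, 22, 30, 37, 4, 8, 5, 13, 35, 9, 19, 29, 36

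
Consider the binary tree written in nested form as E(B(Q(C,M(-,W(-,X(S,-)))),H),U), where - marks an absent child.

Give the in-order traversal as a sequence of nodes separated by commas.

C, Q, M, W, S, X, B, H, E, U

In-order visits the left subtree, then the node, then the right subtree.
At E: go left to B.
  At B: go left to Q.
    At Q: go left to C.
      C is a leaf — visit C.
    Visit Q.
    At Q: go right to M.
      At M: no left child.
      Visit M.
      At M: go right to W.
        At W: no left child.
        Visit W.
        At W: go right to X.
          At X: go left to S.
            S is a leaf — visit S.
          Visit X.
          At X: no right child.
  Visit B.
  At B: go right to H.
    H is a leaf — visit H.
Visit E.
At E: go right to U.
  U is a leaf — visit U.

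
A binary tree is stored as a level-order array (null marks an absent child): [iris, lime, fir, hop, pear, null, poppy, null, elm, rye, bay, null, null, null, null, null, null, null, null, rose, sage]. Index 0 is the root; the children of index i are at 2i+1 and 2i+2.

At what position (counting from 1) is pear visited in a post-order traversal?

7

Post-order visits the left subtree, then the right subtree, then the node.
At iris: go left to lime.
  At lime: go left to hop.
    At hop: no left child.
    At hop: go right to elm.
      elm is a leaf — visit elm.
    Visit hop.
  At lime: go right to pear.
    At pear: go left to rye.
      At rye: go left to rose.
        rose is a leaf — visit rose.
      At rye: go right to sage.
        sage is a leaf — visit sage.
      Visit rye.
    At pear: go right to bay.
      bay is a leaf — visit bay.
    Visit pear.
  Visit lime.
At iris: go right to fir.
  At fir: no left child.
  At fir: go right to poppy.
    poppy is a leaf — visit poppy.
  Visit fir.
Visit iris.
Full post-order sequence: elm, hop, rose, sage, rye, bay, pear, lime, poppy, fir, iris.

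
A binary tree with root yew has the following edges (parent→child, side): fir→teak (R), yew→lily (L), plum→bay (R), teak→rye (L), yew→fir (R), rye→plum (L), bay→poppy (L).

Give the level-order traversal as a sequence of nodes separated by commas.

yew, lily, fir, teak, rye, plum, bay, poppy

Level-order visits nodes level by level from the root, left to right within each level.
Level 0: yew
Level 1: lily, fir
Level 2: teak
Level 3: rye
Level 4: plum
Level 5: bay
Level 6: poppy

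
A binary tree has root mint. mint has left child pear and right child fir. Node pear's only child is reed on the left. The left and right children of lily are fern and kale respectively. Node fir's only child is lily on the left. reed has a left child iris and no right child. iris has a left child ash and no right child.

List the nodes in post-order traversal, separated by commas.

Post-order visits the left subtree, then the right subtree, then the node.
At mint: go left to pear.
  At pear: go left to reed.
    At reed: go left to iris.
      At iris: go left to ash.
        ash is a leaf — visit ash.
      At iris: no right child.
      Visit iris.
    At reed: no right child.
    Visit reed.
  At pear: no right child.
  Visit pear.
At mint: go right to fir.
  At fir: go left to lily.
    At lily: go left to fern.
      fern is a leaf — visit fern.
    At lily: go right to kale.
      kale is a leaf — visit kale.
    Visit lily.
  At fir: no right child.
  Visit fir.
Visit mint.

ash, iris, reed, pear, fern, kale, lily, fir, mint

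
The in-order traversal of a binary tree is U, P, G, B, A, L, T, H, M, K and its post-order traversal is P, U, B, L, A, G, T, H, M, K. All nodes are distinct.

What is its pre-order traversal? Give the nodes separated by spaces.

K M H T G U P A B L

The last element of post-order is the root; it splits in-order into left and right subtrees.
Root K: left subtree has 9 nodes {U, P, G, B, A, L, T, H, M}, right has 0 { }.
  Root M: left subtree has 8 nodes {U, P, G, B, A, L, T, H}, right has 0 { }.
    Root H: left subtree has 7 nodes {U, P, G, B, A, L, T}, right has 0 { }.
      Root T: left subtree has 6 nodes {U, P, G, B, A, L}, right has 0 { }.
        Root G: left subtree has 2 nodes {U, P}, right has 3 {B, A, L}.
          Root U: left subtree has 0 nodes { }, right has 1 {P}.
          Root A: left subtree has 1 node {B}, right has 1 {L}.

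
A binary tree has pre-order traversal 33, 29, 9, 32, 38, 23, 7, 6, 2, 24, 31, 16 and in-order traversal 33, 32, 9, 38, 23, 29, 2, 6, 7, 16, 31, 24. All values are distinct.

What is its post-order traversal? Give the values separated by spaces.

32 23 38 9 2 6 16 31 24 7 29 33

The first element of pre-order is the root; it splits in-order into left and right subtrees.
Root 33: left subtree has 0 nodes { }, right has 11 {32, 9, 38, 23, 29, 2, 6, 7, 16, 31, 24}.
  Root 29: left subtree has 4 nodes {32, 9, 38, 23}, right has 6 {2, 6, 7, 16, 31, 24}.
    Root 9: left subtree has 1 node {32}, right has 2 {38, 23}.
      Root 38: left subtree has 0 nodes { }, right has 1 {23}.
    Root 7: left subtree has 2 nodes {2, 6}, right has 3 {16, 31, 24}.
      Root 6: left subtree has 1 node {2}, right has 0 { }.
      Root 24: left subtree has 2 nodes {16, 31}, right has 0 { }.
        Root 31: left subtree has 1 node {16}, right has 0 { }.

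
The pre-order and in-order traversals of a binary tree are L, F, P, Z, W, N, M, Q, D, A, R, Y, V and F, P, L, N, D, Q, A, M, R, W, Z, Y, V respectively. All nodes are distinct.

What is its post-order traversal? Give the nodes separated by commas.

P, F, D, A, Q, R, M, N, W, V, Y, Z, L

The first element of pre-order is the root; it splits in-order into left and right subtrees.
Root L: left subtree has 2 nodes {F, P}, right has 10 {N, D, Q, A, M, R, W, Z, Y, V}.
  Root F: left subtree has 0 nodes { }, right has 1 {P}.
  Root Z: left subtree has 7 nodes {N, D, Q, A, M, R, W}, right has 2 {Y, V}.
    Root W: left subtree has 6 nodes {N, D, Q, A, M, R}, right has 0 { }.
      Root N: left subtree has 0 nodes { }, right has 5 {D, Q, A, M, R}.
        Root M: left subtree has 3 nodes {D, Q, A}, right has 1 {R}.
          Root Q: left subtree has 1 node {D}, right has 1 {A}.
    Root Y: left subtree has 0 nodes { }, right has 1 {V}.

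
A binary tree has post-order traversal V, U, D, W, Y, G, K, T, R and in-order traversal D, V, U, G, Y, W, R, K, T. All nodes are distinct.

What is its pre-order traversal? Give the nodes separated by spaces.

R G D U V Y W T K

The last element of post-order is the root; it splits in-order into left and right subtrees.
Root R: left subtree has 6 nodes {D, V, U, G, Y, W}, right has 2 {K, T}.
  Root G: left subtree has 3 nodes {D, V, U}, right has 2 {Y, W}.
    Root D: left subtree has 0 nodes { }, right has 2 {V, U}.
      Root U: left subtree has 1 node {V}, right has 0 { }.
    Root Y: left subtree has 0 nodes { }, right has 1 {W}.
  Root T: left subtree has 1 node {K}, right has 0 { }.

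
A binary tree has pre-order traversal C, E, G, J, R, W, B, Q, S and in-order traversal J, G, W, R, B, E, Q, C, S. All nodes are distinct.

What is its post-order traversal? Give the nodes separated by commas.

The first element of pre-order is the root; it splits in-order into left and right subtrees.
Root C: left subtree has 7 nodes {J, G, W, R, B, E, Q}, right has 1 {S}.
  Root E: left subtree has 5 nodes {J, G, W, R, B}, right has 1 {Q}.
    Root G: left subtree has 1 node {J}, right has 3 {W, R, B}.
      Root R: left subtree has 1 node {W}, right has 1 {B}.

J, W, B, R, G, Q, E, S, C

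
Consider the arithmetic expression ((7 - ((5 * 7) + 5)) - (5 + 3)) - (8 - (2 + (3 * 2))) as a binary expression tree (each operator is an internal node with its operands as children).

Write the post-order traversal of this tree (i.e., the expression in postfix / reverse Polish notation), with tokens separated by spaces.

Post-order on an expression tree gives postfix notation: for each operator, emit left operand, right operand, then the operator.

7 5 7 * 5 + - 5 3 + - 8 2 3 2 * + - -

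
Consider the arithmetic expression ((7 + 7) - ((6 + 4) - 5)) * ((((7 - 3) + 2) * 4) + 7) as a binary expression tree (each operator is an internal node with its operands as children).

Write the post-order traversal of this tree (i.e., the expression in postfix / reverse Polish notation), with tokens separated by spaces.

Post-order on an expression tree gives postfix notation: for each operator, emit left operand, right operand, then the operator.

7 7 + 6 4 + 5 - - 7 3 - 2 + 4 * 7 + *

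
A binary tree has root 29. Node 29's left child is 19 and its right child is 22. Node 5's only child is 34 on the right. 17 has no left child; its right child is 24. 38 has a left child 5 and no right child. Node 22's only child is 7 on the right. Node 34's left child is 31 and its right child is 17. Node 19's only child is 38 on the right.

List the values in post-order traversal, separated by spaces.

Post-order visits the left subtree, then the right subtree, then the node.
At 29: go left to 19.
  At 19: no left child.
  At 19: go right to 38.
    At 38: go left to 5.
      At 5: no left child.
      At 5: go right to 34.
        At 34: go left to 31.
          31 is a leaf — visit 31.
        At 34: go right to 17.
          At 17: no left child.
          At 17: go right to 24.
            24 is a leaf — visit 24.
          Visit 17.
        Visit 34.
      Visit 5.
    At 38: no right child.
    Visit 38.
  Visit 19.
At 29: go right to 22.
  At 22: no left child.
  At 22: go right to 7.
    7 is a leaf — visit 7.
  Visit 22.
Visit 29.

31 24 17 34 5 38 19 7 22 29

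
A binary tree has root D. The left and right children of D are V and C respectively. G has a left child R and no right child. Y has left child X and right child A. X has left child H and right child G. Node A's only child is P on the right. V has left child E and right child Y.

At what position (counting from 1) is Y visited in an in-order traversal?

7

In-order visits the left subtree, then the node, then the right subtree.
At D: go left to V.
  At V: go left to E.
    E is a leaf — visit E.
  Visit V.
  At V: go right to Y.
    At Y: go left to X.
      At X: go left to H.
        H is a leaf — visit H.
      Visit X.
      At X: go right to G.
        At G: go left to R.
          R is a leaf — visit R.
        Visit G.
        At G: no right child.
    Visit Y.
    At Y: go right to A.
      At A: no left child.
      Visit A.
      At A: go right to P.
        P is a leaf — visit P.
Visit D.
At D: go right to C.
  C is a leaf — visit C.
Full in-order sequence: E, V, H, X, R, G, Y, A, P, D, C.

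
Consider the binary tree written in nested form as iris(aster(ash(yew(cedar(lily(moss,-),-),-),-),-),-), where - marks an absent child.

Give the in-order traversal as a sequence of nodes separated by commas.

In-order visits the left subtree, then the node, then the right subtree.
At iris: go left to aster.
  At aster: go left to ash.
    At ash: go left to yew.
      At yew: go left to cedar.
        At cedar: go left to lily.
          At lily: go left to moss.
            moss is a leaf — visit moss.
          Visit lily.
          At lily: no right child.
        Visit cedar.
        At cedar: no right child.
      Visit yew.
      At yew: no right child.
    Visit ash.
    At ash: no right child.
  Visit aster.
  At aster: no right child.
Visit iris.
At iris: no right child.

moss, lily, cedar, yew, ash, aster, iris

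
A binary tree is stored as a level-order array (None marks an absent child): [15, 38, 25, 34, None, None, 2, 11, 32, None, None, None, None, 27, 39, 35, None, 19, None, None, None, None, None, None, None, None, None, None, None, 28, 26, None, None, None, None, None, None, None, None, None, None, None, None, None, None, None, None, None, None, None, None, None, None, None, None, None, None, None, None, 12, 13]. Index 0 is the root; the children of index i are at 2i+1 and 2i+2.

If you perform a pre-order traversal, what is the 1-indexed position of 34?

3

Pre-order visits the node, then its left subtree, then its right subtree.
Visit 15.
At 15: go left to 38.
  Visit 38.
  At 38: go left to 34.
    Visit 34.
    At 34: go left to 11.
      Visit 11.
      At 11: go left to 35.
        35 is a leaf — visit 35.
      At 11: no right child.
    At 34: go right to 32.
      Visit 32.
      At 32: go left to 19.
        19 is a leaf — visit 19.
      At 32: no right child.
  At 38: no right child.
At 15: go right to 25.
  Visit 25.
  At 25: no left child.
  At 25: go right to 2.
    Visit 2.
    At 2: go left to 27.
      27 is a leaf — visit 27.
    At 2: go right to 39.
      Visit 39.
      At 39: go left to 28.
        Visit 28.
        At 28: go left to 12.
          12 is a leaf — visit 12.
        At 28: go right to 13.
          13 is a leaf — visit 13.
      At 39: go right to 26.
        26 is a leaf — visit 26.
Full pre-order sequence: 15, 38, 34, 11, 35, 32, 19, 25, 2, 27, 39, 28, 12, 13, 26.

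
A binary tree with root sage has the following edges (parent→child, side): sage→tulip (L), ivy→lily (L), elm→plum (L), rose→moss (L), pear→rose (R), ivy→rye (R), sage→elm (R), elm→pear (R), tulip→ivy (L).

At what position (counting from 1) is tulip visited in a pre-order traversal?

Pre-order visits the node, then its left subtree, then its right subtree.
Visit sage.
At sage: go left to tulip.
  Visit tulip.
  At tulip: go left to ivy.
    Visit ivy.
    At ivy: go left to lily.
      lily is a leaf — visit lily.
    At ivy: go right to rye.
      rye is a leaf — visit rye.
  At tulip: no right child.
At sage: go right to elm.
  Visit elm.
  At elm: go left to plum.
    plum is a leaf — visit plum.
  At elm: go right to pear.
    Visit pear.
    At pear: no left child.
    At pear: go right to rose.
      Visit rose.
      At rose: go left to moss.
        moss is a leaf — visit moss.
      At rose: no right child.
Full pre-order sequence: sage, tulip, ivy, lily, rye, elm, plum, pear, rose, moss.

2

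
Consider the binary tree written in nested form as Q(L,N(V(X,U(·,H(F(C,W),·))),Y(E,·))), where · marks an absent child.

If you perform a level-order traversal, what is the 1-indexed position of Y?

Level-order visits nodes level by level from the root, left to right within each level.
Level 0: Q
Level 1: L, N
Level 2: V, Y
Level 3: X, U, E
Level 4: H
Level 5: F
Level 6: C, W
Full level-order sequence: Q, L, N, V, Y, X, U, E, H, F, C, W.

5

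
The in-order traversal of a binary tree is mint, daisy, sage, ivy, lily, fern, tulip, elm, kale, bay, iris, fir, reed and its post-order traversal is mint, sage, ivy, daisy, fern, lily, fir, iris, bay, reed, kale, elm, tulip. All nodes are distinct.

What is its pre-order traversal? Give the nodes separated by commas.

The last element of post-order is the root; it splits in-order into left and right subtrees.
Root tulip: left subtree has 6 nodes {mint, daisy, sage, ivy, lily, fern}, right has 6 {elm, kale, bay, iris, fir, reed}.
  Root lily: left subtree has 4 nodes {mint, daisy, sage, ivy}, right has 1 {fern}.
    Root daisy: left subtree has 1 node {mint}, right has 2 {sage, ivy}.
      Root ivy: left subtree has 1 node {sage}, right has 0 { }.
  Root elm: left subtree has 0 nodes { }, right has 5 {kale, bay, iris, fir, reed}.
    Root kale: left subtree has 0 nodes { }, right has 4 {bay, iris, fir, reed}.
      Root reed: left subtree has 3 nodes {bay, iris, fir}, right has 0 { }.
        Root bay: left subtree has 0 nodes { }, right has 2 {iris, fir}.
          Root iris: left subtree has 0 nodes { }, right has 1 {fir}.

tulip, lily, daisy, mint, ivy, sage, fern, elm, kale, reed, bay, iris, fir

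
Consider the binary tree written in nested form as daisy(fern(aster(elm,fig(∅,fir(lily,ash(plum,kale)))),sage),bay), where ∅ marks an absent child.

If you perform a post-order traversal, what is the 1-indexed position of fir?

Post-order visits the left subtree, then the right subtree, then the node.
At daisy: go left to fern.
  At fern: go left to aster.
    At aster: go left to elm.
      elm is a leaf — visit elm.
    At aster: go right to fig.
      At fig: no left child.
      At fig: go right to fir.
        At fir: go left to lily.
          lily is a leaf — visit lily.
        At fir: go right to ash.
          At ash: go left to plum.
            plum is a leaf — visit plum.
          At ash: go right to kale.
            kale is a leaf — visit kale.
          Visit ash.
        Visit fir.
      Visit fig.
    Visit aster.
  At fern: go right to sage.
    sage is a leaf — visit sage.
  Visit fern.
At daisy: go right to bay.
  bay is a leaf — visit bay.
Visit daisy.
Full post-order sequence: elm, lily, plum, kale, ash, fir, fig, aster, sage, fern, bay, daisy.

6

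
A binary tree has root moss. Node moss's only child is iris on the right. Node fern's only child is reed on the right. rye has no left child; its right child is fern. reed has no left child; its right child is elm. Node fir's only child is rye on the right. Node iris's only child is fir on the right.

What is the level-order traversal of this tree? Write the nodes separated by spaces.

Level-order visits nodes level by level from the root, left to right within each level.
Level 0: moss
Level 1: iris
Level 2: fir
Level 3: rye
Level 4: fern
Level 5: reed
Level 6: elm

moss iris fir rye fern reed elm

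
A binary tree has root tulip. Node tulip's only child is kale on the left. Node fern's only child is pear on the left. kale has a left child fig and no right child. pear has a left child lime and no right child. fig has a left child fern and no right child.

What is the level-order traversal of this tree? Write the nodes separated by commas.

tulip, kale, fig, fern, pear, lime

Level-order visits nodes level by level from the root, left to right within each level.
Level 0: tulip
Level 1: kale
Level 2: fig
Level 3: fern
Level 4: pear
Level 5: lime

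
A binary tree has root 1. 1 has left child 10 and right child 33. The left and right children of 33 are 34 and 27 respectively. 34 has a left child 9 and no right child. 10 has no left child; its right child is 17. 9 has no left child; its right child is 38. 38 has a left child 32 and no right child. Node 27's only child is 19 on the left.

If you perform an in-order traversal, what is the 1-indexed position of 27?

10

In-order visits the left subtree, then the node, then the right subtree.
At 1: go left to 10.
  At 10: no left child.
  Visit 10.
  At 10: go right to 17.
    17 is a leaf — visit 17.
Visit 1.
At 1: go right to 33.
  At 33: go left to 34.
    At 34: go left to 9.
      At 9: no left child.
      Visit 9.
      At 9: go right to 38.
        At 38: go left to 32.
          32 is a leaf — visit 32.
        Visit 38.
        At 38: no right child.
    Visit 34.
    At 34: no right child.
  Visit 33.
  At 33: go right to 27.
    At 27: go left to 19.
      19 is a leaf — visit 19.
    Visit 27.
    At 27: no right child.
Full in-order sequence: 10, 17, 1, 9, 32, 38, 34, 33, 19, 27.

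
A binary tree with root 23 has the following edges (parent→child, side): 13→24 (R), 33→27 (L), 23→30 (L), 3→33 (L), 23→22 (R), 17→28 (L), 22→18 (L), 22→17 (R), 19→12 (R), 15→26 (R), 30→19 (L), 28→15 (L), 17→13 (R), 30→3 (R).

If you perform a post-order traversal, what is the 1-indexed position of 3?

Post-order visits the left subtree, then the right subtree, then the node.
At 23: go left to 30.
  At 30: go left to 19.
    At 19: no left child.
    At 19: go right to 12.
      12 is a leaf — visit 12.
    Visit 19.
  At 30: go right to 3.
    At 3: go left to 33.
      At 33: go left to 27.
        27 is a leaf — visit 27.
      At 33: no right child.
      Visit 33.
    At 3: no right child.
    Visit 3.
  Visit 30.
At 23: go right to 22.
  At 22: go left to 18.
    18 is a leaf — visit 18.
  At 22: go right to 17.
    At 17: go left to 28.
      At 28: go left to 15.
        At 15: no left child.
        At 15: go right to 26.
          26 is a leaf — visit 26.
        Visit 15.
      At 28: no right child.
      Visit 28.
    At 17: go right to 13.
      At 13: no left child.
      At 13: go right to 24.
        24 is a leaf — visit 24.
      Visit 13.
    Visit 17.
  Visit 22.
Visit 23.
Full post-order sequence: 12, 19, 27, 33, 3, 30, 18, 26, 15, 28, 24, 13, 17, 22, 23.

5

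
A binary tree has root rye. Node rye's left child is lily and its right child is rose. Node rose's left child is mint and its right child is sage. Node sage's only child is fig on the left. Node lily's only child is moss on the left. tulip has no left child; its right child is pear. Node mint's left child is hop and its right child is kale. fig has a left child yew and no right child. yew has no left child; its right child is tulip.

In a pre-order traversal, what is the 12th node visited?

pear

Pre-order visits the node, then its left subtree, then its right subtree.
Visit rye.
At rye: go left to lily.
  Visit lily.
  At lily: go left to moss.
    moss is a leaf — visit moss.
  At lily: no right child.
At rye: go right to rose.
  Visit rose.
  At rose: go left to mint.
    Visit mint.
    At mint: go left to hop.
      hop is a leaf — visit hop.
    At mint: go right to kale.
      kale is a leaf — visit kale.
  At rose: go right to sage.
    Visit sage.
    At sage: go left to fig.
      Visit fig.
      At fig: go left to yew.
        Visit yew.
        At yew: no left child.
        At yew: go right to tulip.
          Visit tulip.
          At tulip: no left child.
          At tulip: go right to pear.
            pear is a leaf — visit pear.
      At fig: no right child.
    At sage: no right child.
Full pre-order sequence: rye, lily, moss, rose, mint, hop, kale, sage, fig, yew, tulip, pear.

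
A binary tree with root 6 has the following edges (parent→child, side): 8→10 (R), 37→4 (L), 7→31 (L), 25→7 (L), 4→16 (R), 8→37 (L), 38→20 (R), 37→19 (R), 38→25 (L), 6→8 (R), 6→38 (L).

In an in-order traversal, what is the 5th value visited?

In-order visits the left subtree, then the node, then the right subtree.
At 6: go left to 38.
  At 38: go left to 25.
    At 25: go left to 7.
      At 7: go left to 31.
        31 is a leaf — visit 31.
      Visit 7.
      At 7: no right child.
    Visit 25.
    At 25: no right child.
  Visit 38.
  At 38: go right to 20.
    20 is a leaf — visit 20.
Visit 6.
At 6: go right to 8.
  At 8: go left to 37.
    At 37: go left to 4.
      At 4: no left child.
      Visit 4.
      At 4: go right to 16.
        16 is a leaf — visit 16.
    Visit 37.
    At 37: go right to 19.
      19 is a leaf — visit 19.
  Visit 8.
  At 8: go right to 10.
    10 is a leaf — visit 10.
Full in-order sequence: 31, 7, 25, 38, 20, 6, 4, 16, 37, 19, 8, 10.

20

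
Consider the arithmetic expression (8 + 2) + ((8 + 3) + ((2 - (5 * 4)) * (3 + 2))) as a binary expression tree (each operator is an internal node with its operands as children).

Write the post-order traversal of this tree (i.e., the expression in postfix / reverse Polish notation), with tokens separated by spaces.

Post-order on an expression tree gives postfix notation: for each operator, emit left operand, right operand, then the operator.

8 2 + 8 3 + 2 5 4 * - 3 2 + * + +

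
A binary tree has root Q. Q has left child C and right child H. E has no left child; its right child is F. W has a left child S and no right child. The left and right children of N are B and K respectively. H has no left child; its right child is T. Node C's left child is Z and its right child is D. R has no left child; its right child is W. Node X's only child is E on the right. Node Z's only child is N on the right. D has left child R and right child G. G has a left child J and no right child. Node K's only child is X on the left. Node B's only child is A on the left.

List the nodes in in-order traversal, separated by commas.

Z, A, B, N, X, E, F, K, C, R, S, W, D, J, G, Q, H, T

In-order visits the left subtree, then the node, then the right subtree.
At Q: go left to C.
  At C: go left to Z.
    At Z: no left child.
    Visit Z.
    At Z: go right to N.
      At N: go left to B.
        At B: go left to A.
          A is a leaf — visit A.
        Visit B.
        At B: no right child.
      Visit N.
      At N: go right to K.
        At K: go left to X.
          At X: no left child.
          Visit X.
          At X: go right to E.
            At E: no left child.
            Visit E.
            At E: go right to F.
              F is a leaf — visit F.
        Visit K.
        At K: no right child.
  Visit C.
  At C: go right to D.
    At D: go left to R.
      At R: no left child.
      Visit R.
      At R: go right to W.
        At W: go left to S.
          S is a leaf — visit S.
        Visit W.
        At W: no right child.
    Visit D.
    At D: go right to G.
      At G: go left to J.
        J is a leaf — visit J.
      Visit G.
      At G: no right child.
Visit Q.
At Q: go right to H.
  At H: no left child.
  Visit H.
  At H: go right to T.
    T is a leaf — visit T.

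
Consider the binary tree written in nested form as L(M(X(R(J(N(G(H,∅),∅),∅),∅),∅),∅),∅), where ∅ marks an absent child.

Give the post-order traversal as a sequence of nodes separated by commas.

H, G, N, J, R, X, M, L

Post-order visits the left subtree, then the right subtree, then the node.
At L: go left to M.
  At M: go left to X.
    At X: go left to R.
      At R: go left to J.
        At J: go left to N.
          At N: go left to G.
            At G: go left to H.
              H is a leaf — visit H.
            At G: no right child.
            Visit G.
          At N: no right child.
          Visit N.
        At J: no right child.
        Visit J.
      At R: no right child.
      Visit R.
    At X: no right child.
    Visit X.
  At M: no right child.
  Visit M.
At L: no right child.
Visit L.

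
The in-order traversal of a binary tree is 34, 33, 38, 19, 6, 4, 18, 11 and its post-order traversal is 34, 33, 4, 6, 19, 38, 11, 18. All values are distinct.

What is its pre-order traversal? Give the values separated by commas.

18, 38, 33, 34, 19, 6, 4, 11

The last element of post-order is the root; it splits in-order into left and right subtrees.
Root 18: left subtree has 6 nodes {34, 33, 38, 19, 6, 4}, right has 1 {11}.
  Root 38: left subtree has 2 nodes {34, 33}, right has 3 {19, 6, 4}.
    Root 33: left subtree has 1 node {34}, right has 0 { }.
    Root 19: left subtree has 0 nodes { }, right has 2 {6, 4}.
      Root 6: left subtree has 0 nodes { }, right has 1 {4}.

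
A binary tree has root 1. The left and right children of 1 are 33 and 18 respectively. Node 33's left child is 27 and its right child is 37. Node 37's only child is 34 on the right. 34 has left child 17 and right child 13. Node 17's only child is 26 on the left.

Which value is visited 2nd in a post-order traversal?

Post-order visits the left subtree, then the right subtree, then the node.
At 1: go left to 33.
  At 33: go left to 27.
    27 is a leaf — visit 27.
  At 33: go right to 37.
    At 37: no left child.
    At 37: go right to 34.
      At 34: go left to 17.
        At 17: go left to 26.
          26 is a leaf — visit 26.
        At 17: no right child.
        Visit 17.
      At 34: go right to 13.
        13 is a leaf — visit 13.
      Visit 34.
    Visit 37.
  Visit 33.
At 1: go right to 18.
  18 is a leaf — visit 18.
Visit 1.
Full post-order sequence: 27, 26, 17, 13, 34, 37, 33, 18, 1.

26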